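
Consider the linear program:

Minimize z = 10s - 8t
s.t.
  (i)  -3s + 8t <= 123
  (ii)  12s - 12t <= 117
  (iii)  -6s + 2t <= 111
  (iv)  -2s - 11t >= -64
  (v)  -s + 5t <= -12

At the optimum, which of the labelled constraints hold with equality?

Feasible corners and z = 10s - 8t:
  (-261/8, -339/8) → z = 51/4
  (147/16, -9/16) → z = 771/8
  (-579/28, -183/28) → z = -309/2

The minimum is at (-579/28, -183/28). Substituting into each constraint, equality holds for (iii) and (v); the remaining constraints have slack.

(iii) and (v)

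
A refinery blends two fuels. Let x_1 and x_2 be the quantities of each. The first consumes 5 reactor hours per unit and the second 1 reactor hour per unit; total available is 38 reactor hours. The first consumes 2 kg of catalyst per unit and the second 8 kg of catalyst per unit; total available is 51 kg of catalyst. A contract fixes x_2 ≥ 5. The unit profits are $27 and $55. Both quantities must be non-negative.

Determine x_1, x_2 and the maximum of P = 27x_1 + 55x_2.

x_1 = 11/2, x_2 = 5, maximum P = 847/2

Feasible corners and P = 27x_1 + 55x_2:
  (0, 51/8) → P = 2805/8
  (0, 5) → P = 275
  (11/2, 5) → P = 847/2

The binding constraints are 2x_1 + 8x_2 = 51 and x_2 = 5.
Solving simultaneously gives x_1 = 11/2, x_2 = 5.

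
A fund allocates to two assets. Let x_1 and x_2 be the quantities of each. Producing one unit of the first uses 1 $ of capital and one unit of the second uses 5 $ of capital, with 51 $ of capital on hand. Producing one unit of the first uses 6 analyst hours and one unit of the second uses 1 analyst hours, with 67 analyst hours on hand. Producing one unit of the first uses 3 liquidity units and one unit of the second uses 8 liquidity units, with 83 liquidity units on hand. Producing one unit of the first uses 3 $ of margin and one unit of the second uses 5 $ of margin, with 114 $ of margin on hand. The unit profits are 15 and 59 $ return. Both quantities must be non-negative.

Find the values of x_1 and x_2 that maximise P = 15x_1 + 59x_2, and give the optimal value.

Extreme points and P = 15x_1 + 59x_2:
  (0, 0) → P = 0
  (0, 51/5) → P = 3009/5
  (67/6, 0) → P = 335/2
  (1, 10) → P = 605
  (151/15, 33/5) → P = 2702/5

At the optimal vertex, x_1 + 5x_2 = 51 and 3x_1 + 8x_2 = 83.
Solving simultaneously gives x_1 = 1, x_2 = 10.

x_1 = 1, x_2 = 10, maximum P = 605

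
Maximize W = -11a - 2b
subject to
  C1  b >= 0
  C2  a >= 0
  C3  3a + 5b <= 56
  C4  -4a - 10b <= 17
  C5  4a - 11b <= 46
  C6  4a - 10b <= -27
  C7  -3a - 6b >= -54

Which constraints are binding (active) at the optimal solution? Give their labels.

Extreme points and W = -11a - 2b:
  (0, 27/10) → W = -27/5
  (0, 9) → W = -18
  (7, 11/2) → W = -88

The maximum is at (0, 27/10). Substituting into each constraint, equality holds for C2 and C6; the remaining constraints have slack.

C2 and C6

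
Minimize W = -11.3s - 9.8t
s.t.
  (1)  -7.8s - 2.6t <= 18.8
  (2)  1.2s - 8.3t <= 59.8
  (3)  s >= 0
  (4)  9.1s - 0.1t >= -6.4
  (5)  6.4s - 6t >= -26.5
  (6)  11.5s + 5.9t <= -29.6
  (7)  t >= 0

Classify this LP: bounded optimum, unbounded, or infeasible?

The boundaries 1.2s - 8.3t = 59.8 and s = 0 meet at (0, -598/83), but that point violates t ≥ 0. Every candidate vertex is excluded by some other constraint, so the feasible region is empty.

infeasible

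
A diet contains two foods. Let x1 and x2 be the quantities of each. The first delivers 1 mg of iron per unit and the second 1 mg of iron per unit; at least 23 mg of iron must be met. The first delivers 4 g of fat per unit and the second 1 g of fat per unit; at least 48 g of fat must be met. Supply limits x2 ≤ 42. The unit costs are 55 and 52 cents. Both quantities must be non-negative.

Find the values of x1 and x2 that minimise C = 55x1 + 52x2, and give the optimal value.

Extreme points and C = 55x1 + 52x2:
  (23, 0) → C = 1265
  (25/3, 44/3) → C = 1221
  (3/2, 42) → C = 4533/2
The feasible region is unbounded (it extends along (1, 0)), but C strictly increases along every unbounded feasible direction, so there is no improving ray and the minimum is attained at a vertex.

The binding constraints are x1 + x2 = 23 and 4x1 + x2 = 48.
Solving simultaneously gives x1 = 25/3, x2 = 44/3.

x1 = 25/3, x2 = 44/3, minimum C = 1221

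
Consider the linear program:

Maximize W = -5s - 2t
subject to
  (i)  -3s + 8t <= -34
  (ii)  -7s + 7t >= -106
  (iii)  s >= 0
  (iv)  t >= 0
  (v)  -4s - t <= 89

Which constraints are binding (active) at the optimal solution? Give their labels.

Feasible corners and W = -5s - 2t:
  (122/7, 16/7) → W = -642/7
  (34/3, 0) → W = -170/3
  (106/7, 0) → W = -530/7

The maximum is at (34/3, 0). Substituting into each constraint, equality holds for (i) and (iv); the remaining constraints have slack.

(i) and (iv)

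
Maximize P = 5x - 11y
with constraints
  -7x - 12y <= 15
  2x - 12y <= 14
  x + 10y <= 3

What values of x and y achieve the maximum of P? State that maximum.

x = 11/2, y = -1/4, maximum P = 121/4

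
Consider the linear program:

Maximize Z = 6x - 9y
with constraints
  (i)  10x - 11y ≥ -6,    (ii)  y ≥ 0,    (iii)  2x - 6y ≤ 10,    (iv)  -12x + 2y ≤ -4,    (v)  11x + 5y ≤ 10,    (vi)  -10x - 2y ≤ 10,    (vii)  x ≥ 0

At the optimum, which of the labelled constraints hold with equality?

Feasible corners and Z = 6x - 9y:
  (1/3, 0) → Z = 2
  (10/11, 0) → Z = 60/11
  (20/41, 38/41) → Z = -222/41

The maximum is at (10/11, 0). Substituting into each constraint, equality holds for (ii) and (v); the remaining constraints have slack.

(ii) and (v)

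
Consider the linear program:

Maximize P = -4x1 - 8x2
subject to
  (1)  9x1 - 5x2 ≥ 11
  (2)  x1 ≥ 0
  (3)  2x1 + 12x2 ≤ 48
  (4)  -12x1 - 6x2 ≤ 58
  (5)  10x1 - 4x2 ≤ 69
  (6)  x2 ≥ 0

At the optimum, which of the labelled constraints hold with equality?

(1) and (6)

Extreme points and P = -4x1 - 8x2:
  (186/59, 205/59) → P = -2384/59
  (11/9, 0) → P = -44/9
  (255/32, 171/64) → P = -213/4
  (69/10, 0) → P = -138/5

The maximum is at (11/9, 0). Substituting into each constraint, equality holds for (1) and (6); the remaining constraints have slack.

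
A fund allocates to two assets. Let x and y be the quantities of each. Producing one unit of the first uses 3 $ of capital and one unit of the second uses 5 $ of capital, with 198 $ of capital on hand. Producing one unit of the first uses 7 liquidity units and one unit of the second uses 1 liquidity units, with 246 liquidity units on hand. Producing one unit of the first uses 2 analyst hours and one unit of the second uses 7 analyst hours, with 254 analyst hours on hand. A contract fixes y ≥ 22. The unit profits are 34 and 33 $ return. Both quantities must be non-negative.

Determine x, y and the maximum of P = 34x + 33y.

x = 88/3, y = 22, maximum P = 5170/3

Feasible corners and P = 34x + 33y:
  (0, 254/7) → P = 8382/7
  (0, 22) → P = 726
  (116/11, 366/11) → P = 16022/11
  (88/3, 22) → P = 5170/3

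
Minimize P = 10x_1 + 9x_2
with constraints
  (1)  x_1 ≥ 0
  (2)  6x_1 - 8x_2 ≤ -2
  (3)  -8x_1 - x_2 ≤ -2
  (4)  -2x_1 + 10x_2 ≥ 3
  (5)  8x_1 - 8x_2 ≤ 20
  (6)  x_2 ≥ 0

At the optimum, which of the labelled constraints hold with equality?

Extreme points and P = 10x_1 + 9x_2:
  (0, 2) → P = 18
  (1/5, 2/5) → P = 28/5
  (11, 17/2) → P = 373/2
The feasible region is unbounded (it extends along (0, 1), (1, 1)), but P strictly increases along every unbounded feasible direction, so there is no improving ray and the minimum is attained at a vertex.

The minimum is at (1/5, 2/5). Substituting into each constraint, equality holds for (2) and (3); the remaining constraints have slack.

(2) and (3)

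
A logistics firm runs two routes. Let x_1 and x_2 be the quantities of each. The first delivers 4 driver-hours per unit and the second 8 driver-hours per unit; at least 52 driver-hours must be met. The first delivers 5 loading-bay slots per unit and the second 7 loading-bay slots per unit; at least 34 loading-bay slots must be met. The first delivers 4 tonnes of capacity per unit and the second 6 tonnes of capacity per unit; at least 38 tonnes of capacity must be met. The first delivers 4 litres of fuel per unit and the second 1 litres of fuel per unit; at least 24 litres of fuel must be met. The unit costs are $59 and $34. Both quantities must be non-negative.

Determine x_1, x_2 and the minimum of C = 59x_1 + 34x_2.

Corner points and C = 59x_1 + 34x_2:
  (0, 24) → C = 816
  (13, 0) → C = 767
  (5, 4) → C = 431
The feasible region is unbounded (it extends along (0, 1), (1, 0)), but C strictly increases along every unbounded feasible direction, so there is no improving ray and the minimum is attained at a vertex.

At the optimal vertex, 4x_1 + 8x_2 = 52 and 4x_1 + x_2 = 24.
Solving simultaneously gives x_1 = 5, x_2 = 4.

x_1 = 5, x_2 = 4, minimum C = 431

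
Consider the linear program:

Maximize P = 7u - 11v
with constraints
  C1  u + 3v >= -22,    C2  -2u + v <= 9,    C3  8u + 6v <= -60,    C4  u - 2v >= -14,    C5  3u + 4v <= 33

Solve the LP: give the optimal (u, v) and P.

u = -8/3, v = -58/9, maximum P = 470/9

Vertices and P = 7u - 11v:
  (-7, -5) → P = 6
  (-8/3, -58/9) → P = 470/9
  (-57/10, -12/5) → P = -27/2

The binding constraints are u + 3v = -22 and 8u + 6v = -60.
Solving simultaneously gives u = -8/3, v = -58/9.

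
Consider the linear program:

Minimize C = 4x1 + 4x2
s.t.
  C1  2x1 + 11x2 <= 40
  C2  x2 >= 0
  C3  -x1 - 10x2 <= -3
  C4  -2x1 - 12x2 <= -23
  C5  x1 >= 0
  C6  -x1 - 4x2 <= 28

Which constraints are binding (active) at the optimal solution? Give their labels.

C4 and C5

Vertices and C = 4x1 + 4x2:
  (20, 0) → C = 80
  (0, 40/11) → C = 160/11
  (23/2, 0) → C = 46
  (0, 23/12) → C = 23/3

The minimum is at (0, 23/12). Substituting into each constraint, equality holds for C4 and C5; the remaining constraints have slack.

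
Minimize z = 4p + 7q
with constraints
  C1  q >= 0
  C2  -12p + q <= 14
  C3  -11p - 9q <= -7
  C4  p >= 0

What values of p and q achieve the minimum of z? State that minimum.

Extreme points and z = 4p + 7q:
  (7/11, 0) → z = 28/11
  (0, 14) → z = 98
  (0, 7/9) → z = 49/9
The feasible region is unbounded (it extends along (1, 12), (1, 0)), but z strictly increases along every unbounded feasible direction, so there is no improving ray and the minimum is attained at a vertex.

The binding constraints are q = 0 and -11p - 9q = -7.
Solving simultaneously gives p = 7/11, q = 0.

p = 7/11, q = 0, minimum z = 28/11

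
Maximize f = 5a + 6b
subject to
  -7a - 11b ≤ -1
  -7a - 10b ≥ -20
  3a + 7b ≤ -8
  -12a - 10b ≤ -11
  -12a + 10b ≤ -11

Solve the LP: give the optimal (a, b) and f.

The binding constraints are -7a - 11b = -1 and -7a - 10b = -20.
Solving simultaneously gives a = 30, b = -19.

a = 30, b = -19, maximum f = 36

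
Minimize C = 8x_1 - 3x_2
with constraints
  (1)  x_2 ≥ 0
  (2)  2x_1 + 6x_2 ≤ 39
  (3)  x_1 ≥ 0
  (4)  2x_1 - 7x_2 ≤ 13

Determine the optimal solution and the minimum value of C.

x_1 = 0, x_2 = 13/2, minimum C = -39/2

Corner points and C = 8x_1 - 3x_2:
  (0, 0) → C = 0
  (13/2, 0) → C = 52
  (0, 13/2) → C = -39/2
  (27/2, 2) → C = 102

At the optimal vertex, 2x_1 + 6x_2 = 39 and x_1 = 0.
Solving simultaneously gives x_1 = 0, x_2 = 13/2.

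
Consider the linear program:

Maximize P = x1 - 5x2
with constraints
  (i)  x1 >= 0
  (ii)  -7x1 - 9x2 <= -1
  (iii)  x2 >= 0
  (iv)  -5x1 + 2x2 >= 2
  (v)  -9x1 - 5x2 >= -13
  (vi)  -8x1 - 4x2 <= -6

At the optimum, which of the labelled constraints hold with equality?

(iv) and (vi)

Extreme points and P = x1 - 5x2:
  (0, 13/5) → P = -13
  (0, 3/2) → P = -15/2
  (16/43, 83/43) → P = -399/43
  (1/9, 23/18) → P = -113/18

The maximum is at (1/9, 23/18). Substituting into each constraint, equality holds for (iv) and (vi); the remaining constraints have slack.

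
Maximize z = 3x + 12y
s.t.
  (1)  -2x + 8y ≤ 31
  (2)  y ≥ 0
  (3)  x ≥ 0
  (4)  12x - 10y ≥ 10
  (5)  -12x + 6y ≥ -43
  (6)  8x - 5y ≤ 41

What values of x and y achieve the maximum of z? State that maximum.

Extreme points and z = 3x + 12y:
  (195/38, 98/19) → z = 2937/38
  (265/42, 229/42) → z = 1181/14
  (5/6, 0) → z = 5/2
  (43/12, 0) → z = 43/4

The optimum lies where -2x + 8y = 31 and -12x + 6y = -43.
Solving simultaneously gives x = 265/42, y = 229/42.

x = 265/42, y = 229/42, maximum z = 1181/14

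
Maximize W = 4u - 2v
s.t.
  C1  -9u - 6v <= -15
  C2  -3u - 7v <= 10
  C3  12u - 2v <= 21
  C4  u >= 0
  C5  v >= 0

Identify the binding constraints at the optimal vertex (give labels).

Vertices and W = 4u - 2v:
  (0, 5/2) → W = -5
  (5/3, 0) → W = 20/3
  (7/4, 0) → W = 7
The feasible region is unbounded (it extends along (0, 1), (1, 6)), but W strictly decreases along every unbounded feasible direction, so there is no improving ray and the maximum is attained at a vertex.

The maximum is at (7/4, 0). Substituting into each constraint, equality holds for C3 and C5; the remaining constraints have slack.

C3 and C5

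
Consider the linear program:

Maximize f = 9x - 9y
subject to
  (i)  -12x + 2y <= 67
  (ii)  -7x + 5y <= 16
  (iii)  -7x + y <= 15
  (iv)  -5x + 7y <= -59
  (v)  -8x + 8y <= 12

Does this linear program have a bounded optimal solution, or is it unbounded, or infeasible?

From the feasible point (-41/11, -122/11), moving in the direction (-1, -7) keeps every constraint satisfied while f increases without bound.

unbounded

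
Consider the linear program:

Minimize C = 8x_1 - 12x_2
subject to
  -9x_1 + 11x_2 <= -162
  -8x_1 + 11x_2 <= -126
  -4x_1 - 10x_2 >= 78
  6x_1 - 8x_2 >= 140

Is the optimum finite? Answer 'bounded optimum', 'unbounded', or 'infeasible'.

bounded optimum

Corner points and C = 8x_1 - 12x_2:
  (-122/3, -48) → C = 752/3
  (194/23, -257/23) → C = 4636/23
The feasible region has finitely many vertices and no improving ray; the minimum is 4636/23 at (194/23, -257/23).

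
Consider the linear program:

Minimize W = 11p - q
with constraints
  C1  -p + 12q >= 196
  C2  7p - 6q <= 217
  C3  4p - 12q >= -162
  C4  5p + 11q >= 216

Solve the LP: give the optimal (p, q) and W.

Vertices and W = 11p - q:
  (630/13, 1589/78) → W = 39991/78
  (34/3, 311/18) → W = 1933/18
  (298/5, 1001/30) → W = 18667/30

The optimum lies where -p + 12q = 196 and 4p - 12q = -162.
Solving simultaneously gives p = 34/3, q = 311/18.

p = 34/3, q = 311/18, minimum W = 1933/18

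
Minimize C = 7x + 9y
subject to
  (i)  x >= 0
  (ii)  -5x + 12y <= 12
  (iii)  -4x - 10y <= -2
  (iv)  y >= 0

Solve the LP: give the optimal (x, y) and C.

Feasible corners and C = 7x + 9y:
  (0, 1) → C = 9
  (0, 1/5) → C = 9/5
  (1/2, 0) → C = 7/2
The feasible region is unbounded (it extends along (1, 0), (12, 5)), but C strictly increases along every unbounded feasible direction, so there is no improving ray and the minimum is attained at a vertex.

x = 0, y = 1/5, minimum C = 9/5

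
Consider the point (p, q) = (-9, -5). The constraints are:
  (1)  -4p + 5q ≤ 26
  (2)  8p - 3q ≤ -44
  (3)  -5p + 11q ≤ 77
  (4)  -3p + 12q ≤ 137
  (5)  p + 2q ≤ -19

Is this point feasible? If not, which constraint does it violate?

(1): 11 ≤ 26 ✓
(2): -57 ≤ -44 ✓
(3): -10 ≤ 77 ✓
(4): -33 ≤ 137 ✓
(5): -19 ≤ -19 ✓

feasible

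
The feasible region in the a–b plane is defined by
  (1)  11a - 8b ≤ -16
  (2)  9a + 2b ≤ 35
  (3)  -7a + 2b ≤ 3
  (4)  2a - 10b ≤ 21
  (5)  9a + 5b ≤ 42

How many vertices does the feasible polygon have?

3

Intersecting each pair of boundary lines and keeping only the points that satisfy every inequality leaves:
  (4/17, 79/34)
  (256/127, 606/127)
  (69/53, 321/53)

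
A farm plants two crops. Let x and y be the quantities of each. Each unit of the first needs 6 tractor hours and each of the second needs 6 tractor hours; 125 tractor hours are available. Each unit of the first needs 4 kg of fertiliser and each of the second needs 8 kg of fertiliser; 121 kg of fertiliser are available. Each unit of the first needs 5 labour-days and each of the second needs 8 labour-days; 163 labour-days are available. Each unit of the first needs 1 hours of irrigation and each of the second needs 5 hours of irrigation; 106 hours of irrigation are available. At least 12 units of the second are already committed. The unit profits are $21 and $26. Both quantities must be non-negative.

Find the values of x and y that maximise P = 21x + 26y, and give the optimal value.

Extreme points and P = 21x + 26y:
  (0, 121/8) → P = 1573/4
  (0, 12) → P = 312
  (25/4, 12) → P = 1773/4

The optimum lies where 4x + 8y = 121 and y = 12.
Solving simultaneously gives x = 25/4, y = 12.

x = 25/4, y = 12, maximum P = 1773/4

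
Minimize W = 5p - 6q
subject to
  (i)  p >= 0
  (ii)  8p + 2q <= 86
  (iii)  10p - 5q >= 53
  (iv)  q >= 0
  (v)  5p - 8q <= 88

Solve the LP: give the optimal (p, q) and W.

Corner points and W = 5p - 6q:
  (134/15, 109/15) → W = 16/15
  (43/4, 0) → W = 215/4
  (53/10, 0) → W = 53/2

p = 134/15, q = 109/15, minimum W = 16/15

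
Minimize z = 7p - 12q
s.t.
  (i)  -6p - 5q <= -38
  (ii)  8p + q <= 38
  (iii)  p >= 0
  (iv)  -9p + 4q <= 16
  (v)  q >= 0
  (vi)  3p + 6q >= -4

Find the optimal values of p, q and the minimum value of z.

Vertices and z = 7p - 12q:
  (76/17, 38/17) → z = 76/17
  (24/23, 146/23) → z = -1584/23
  (136/41, 470/41) → z = -4688/41

The optimum lies where 8p + q = 38 and -9p + 4q = 16.
Solving simultaneously gives p = 136/41, q = 470/41.

p = 136/41, q = 470/41, minimum z = -4688/41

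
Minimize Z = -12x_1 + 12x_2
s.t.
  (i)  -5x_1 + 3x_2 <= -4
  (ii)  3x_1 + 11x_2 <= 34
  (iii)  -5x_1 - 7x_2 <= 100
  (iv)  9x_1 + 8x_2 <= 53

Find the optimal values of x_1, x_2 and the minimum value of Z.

Vertices and Z = -12x_1 + 12x_2:
  (73/32, 79/32) → Z = 9/4
  (-136/25, -52/5) → Z = -1488/25
  (311/75, 49/25) → Z = -656/25
  (1171/23, -1165/23) → Z = -28032/23

At the optimal vertex, -5x_1 - 7x_2 = 100 and 9x_1 + 8x_2 = 53.
Solving simultaneously gives x_1 = 1171/23, x_2 = -1165/23.

x_1 = 1171/23, x_2 = -1165/23, minimum Z = -28032/23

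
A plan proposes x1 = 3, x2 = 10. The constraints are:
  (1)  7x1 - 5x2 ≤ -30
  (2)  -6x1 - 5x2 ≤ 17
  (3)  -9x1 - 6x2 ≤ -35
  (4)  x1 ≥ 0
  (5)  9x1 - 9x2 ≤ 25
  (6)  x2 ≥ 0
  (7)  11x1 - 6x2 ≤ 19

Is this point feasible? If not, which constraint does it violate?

not feasible — violates (1)

Constraint (1): 7x1 - 5x2 = -29, which is not ≤ -30. All other constraints are satisfied.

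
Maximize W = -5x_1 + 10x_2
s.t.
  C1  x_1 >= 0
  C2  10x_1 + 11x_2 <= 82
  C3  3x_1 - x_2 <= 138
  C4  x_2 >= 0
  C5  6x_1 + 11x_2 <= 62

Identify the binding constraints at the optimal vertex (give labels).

C1 and C5

Vertices and W = -5x_1 + 10x_2:
  (0, 0) → W = 0
  (0, 62/11) → W = 620/11
  (41/5, 0) → W = -41
  (5, 32/11) → W = 45/11

The maximum is at (0, 62/11). Substituting into each constraint, equality holds for C1 and C5; the remaining constraints have slack.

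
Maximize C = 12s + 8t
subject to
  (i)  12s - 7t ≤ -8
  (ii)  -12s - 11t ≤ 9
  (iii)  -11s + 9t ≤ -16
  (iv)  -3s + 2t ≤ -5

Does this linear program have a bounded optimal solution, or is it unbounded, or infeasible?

infeasible

The boundaries 12s - 7t = -8 and -3s + 2t = -5 meet at (-17, -28), but that point violates -12s - 11t ≤ 9. Every candidate vertex is excluded by some other constraint, so the feasible region is empty.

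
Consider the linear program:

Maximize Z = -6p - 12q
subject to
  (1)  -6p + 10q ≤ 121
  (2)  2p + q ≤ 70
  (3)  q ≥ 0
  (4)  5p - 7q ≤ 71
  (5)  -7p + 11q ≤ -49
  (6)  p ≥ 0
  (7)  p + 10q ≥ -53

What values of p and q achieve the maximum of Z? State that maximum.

p = 7, q = 0, maximum Z = -42

Vertices and Z = -6p - 12q:
  (561/19, 208/19) → Z = -5862/19
  (819/29, 392/29) → Z = -9618/29
  (71/5, 0) → Z = -426/5
  (7, 0) → Z = -42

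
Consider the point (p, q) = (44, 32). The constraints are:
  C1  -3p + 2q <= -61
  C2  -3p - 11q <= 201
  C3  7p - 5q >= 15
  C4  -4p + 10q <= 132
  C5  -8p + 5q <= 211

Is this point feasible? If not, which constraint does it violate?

not feasible — violates C4

Constraint C4: -4p + 10q = 144, which is not ≤ 132. All other constraints are satisfied.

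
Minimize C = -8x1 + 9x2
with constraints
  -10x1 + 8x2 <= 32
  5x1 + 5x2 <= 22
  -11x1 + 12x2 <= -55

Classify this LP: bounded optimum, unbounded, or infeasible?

From the feasible point (-103/4, -451/16), moving in the direction (5, -5) keeps every constraint satisfied while C decreases without bound.

unbounded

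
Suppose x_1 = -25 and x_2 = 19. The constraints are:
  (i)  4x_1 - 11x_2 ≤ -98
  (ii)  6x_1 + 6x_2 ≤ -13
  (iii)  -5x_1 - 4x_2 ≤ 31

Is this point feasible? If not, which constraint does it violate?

not feasible — violates (iii)

Constraint (iii): -5x_1 - 4x_2 = 49, which is not ≤ 31. All other constraints are satisfied.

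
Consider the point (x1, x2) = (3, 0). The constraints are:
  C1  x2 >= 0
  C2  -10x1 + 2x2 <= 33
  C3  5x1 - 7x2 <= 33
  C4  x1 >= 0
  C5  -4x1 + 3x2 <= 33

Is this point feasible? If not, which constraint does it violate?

C1: 0 ≥ 0 ✓
C2: -30 ≤ 33 ✓
C3: 15 ≤ 33 ✓
C4: 3 ≥ 0 ✓
C5: -12 ≤ 33 ✓

feasible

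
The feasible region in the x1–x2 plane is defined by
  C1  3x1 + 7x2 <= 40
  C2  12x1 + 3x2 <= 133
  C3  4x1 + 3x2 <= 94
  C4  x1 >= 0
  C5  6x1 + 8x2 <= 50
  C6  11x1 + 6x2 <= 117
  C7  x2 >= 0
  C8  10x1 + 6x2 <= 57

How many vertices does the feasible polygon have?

5

The feasible vertices (each the meet of two boundaries and inside every other half-plane) are:
  (0, 40/7)
  (5/3, 5)
  (0, 0)
  (39/11, 79/22)
  (57/10, 0)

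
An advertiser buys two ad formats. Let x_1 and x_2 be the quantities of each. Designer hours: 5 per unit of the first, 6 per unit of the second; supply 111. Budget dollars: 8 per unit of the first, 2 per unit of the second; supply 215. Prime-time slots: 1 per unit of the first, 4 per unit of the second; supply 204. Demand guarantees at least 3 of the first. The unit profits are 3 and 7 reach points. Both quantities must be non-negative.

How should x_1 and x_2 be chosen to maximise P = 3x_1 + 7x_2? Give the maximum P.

Feasible corners and P = 3x_1 + 7x_2:
  (111/5, 0) → P = 333/5
  (3, 0) → P = 9
  (3, 16) → P = 121

x_1 = 3, x_2 = 16, maximum P = 121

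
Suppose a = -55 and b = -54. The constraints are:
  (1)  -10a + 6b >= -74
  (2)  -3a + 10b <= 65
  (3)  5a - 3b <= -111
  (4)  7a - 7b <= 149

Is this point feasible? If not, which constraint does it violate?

(1): 226 ≥ -74 ✓
(2): -375 ≤ 65 ✓
(3): -113 ≤ -111 ✓
(4): -7 ≤ 149 ✓

feasible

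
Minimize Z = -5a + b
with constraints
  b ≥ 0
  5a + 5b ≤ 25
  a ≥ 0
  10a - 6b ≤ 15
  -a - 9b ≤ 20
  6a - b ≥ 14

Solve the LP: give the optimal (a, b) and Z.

a = 45/16, b = 35/16, minimum Z = -95/8

Corner points and Z = -5a + b:
  (45/16, 35/16) → Z = -95/8
  (19/7, 16/7) → Z = -79/7
  (69/26, 25/13) → Z = -295/26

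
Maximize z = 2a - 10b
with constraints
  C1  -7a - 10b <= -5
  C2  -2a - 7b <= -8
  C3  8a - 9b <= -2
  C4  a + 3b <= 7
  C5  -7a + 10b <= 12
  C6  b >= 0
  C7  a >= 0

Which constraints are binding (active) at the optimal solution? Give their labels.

Feasible corners and z = 2a - 10b:
  (29/37, 34/37) → z = -282/37
  (0, 8/7) → z = -80/7
  (19/11, 58/33) → z = -466/33
  (34/31, 61/31) → z = -542/31
  (0, 6/5) → z = -12

The maximum is at (29/37, 34/37). Substituting into each constraint, equality holds for C2 and C3; the remaining constraints have slack.

C2 and C3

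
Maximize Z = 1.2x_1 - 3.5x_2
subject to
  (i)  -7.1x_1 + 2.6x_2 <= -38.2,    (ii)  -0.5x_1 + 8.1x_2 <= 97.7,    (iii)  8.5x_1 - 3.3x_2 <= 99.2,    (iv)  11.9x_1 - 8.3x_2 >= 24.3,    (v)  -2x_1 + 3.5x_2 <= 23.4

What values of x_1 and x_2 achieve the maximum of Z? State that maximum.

x_1 = -694/7, x_2 = -1998/7, maximum Z = 30801/35

Vertices and Z = 1.2x_1 - 3.5x_2:
  (-694/7, -1998/7) → Z = 30801/35
  (25388/2799, 28205/2799) → Z = -682519/27990
  (37531/2240, 5867/448) → Z = -576353/22400
  (50387/4612, 58739/4612) → Z = -1451221/46120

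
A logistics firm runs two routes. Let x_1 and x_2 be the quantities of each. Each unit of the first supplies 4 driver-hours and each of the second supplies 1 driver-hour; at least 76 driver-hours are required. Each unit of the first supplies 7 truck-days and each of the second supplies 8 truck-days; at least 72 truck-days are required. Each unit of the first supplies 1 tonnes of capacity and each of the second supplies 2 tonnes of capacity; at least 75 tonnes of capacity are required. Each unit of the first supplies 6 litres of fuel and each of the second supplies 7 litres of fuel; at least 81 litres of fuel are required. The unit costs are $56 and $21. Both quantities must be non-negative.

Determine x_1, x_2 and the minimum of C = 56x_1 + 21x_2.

Corner points and C = 56x_1 + 21x_2:
  (0, 76) → C = 1596
  (75, 0) → C = 4200
  (11, 32) → C = 1288
The feasible region is unbounded (it extends along (0, 1), (1, 0)), but C strictly increases along every unbounded feasible direction, so there is no improving ray and the minimum is attained at a vertex.

At the optimal vertex, 4x_1 + x_2 = 76 and x_1 + 2x_2 = 75.
Solving simultaneously gives x_1 = 11, x_2 = 32.

x_1 = 11, x_2 = 32, minimum C = 1288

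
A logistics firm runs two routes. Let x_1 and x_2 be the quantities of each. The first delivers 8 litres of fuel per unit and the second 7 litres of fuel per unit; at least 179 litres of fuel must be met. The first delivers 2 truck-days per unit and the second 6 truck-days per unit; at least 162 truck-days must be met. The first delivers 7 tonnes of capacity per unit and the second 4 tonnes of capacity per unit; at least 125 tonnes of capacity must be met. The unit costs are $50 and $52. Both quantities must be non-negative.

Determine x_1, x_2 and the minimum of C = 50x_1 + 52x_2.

x_1 = 3, x_2 = 26, minimum C = 1502

The feasible region is unbounded (it extends along (0, 1), (1, 0)), but C strictly increases along every unbounded feasible direction, so there is no improving ray and the minimum is attained at a vertex.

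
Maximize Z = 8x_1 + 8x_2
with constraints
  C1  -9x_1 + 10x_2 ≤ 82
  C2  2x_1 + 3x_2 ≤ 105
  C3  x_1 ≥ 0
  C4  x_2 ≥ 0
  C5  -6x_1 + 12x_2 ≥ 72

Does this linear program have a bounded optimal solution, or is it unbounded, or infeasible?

bounded optimum

Feasible corners and Z = 8x_1 + 8x_2:
  (804/47, 1109/47) → Z = 15304/47
  (0, 41/5) → Z = 328/5
  (174/7, 129/7) → Z = 2424/7
  (0, 6) → Z = 48
The feasible region has finitely many vertices and no improving ray; the maximum is 2424/7 at (174/7, 129/7).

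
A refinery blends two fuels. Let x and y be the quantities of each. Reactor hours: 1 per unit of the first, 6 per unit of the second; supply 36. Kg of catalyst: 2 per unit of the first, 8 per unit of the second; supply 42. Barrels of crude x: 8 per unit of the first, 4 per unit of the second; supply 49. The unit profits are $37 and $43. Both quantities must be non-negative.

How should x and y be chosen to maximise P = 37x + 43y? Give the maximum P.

Corner points and P = 37x + 43y:
  (0, 0) → P = 0
  (0, 21/4) → P = 903/4
  (49/8, 0) → P = 1813/8
  (4, 17/4) → P = 1323/4

The binding constraints are 2x + 8y = 42 and 8x + 4y = 49.
Solving simultaneously gives x = 4, y = 17/4.

x = 4, y = 17/4, maximum P = 1323/4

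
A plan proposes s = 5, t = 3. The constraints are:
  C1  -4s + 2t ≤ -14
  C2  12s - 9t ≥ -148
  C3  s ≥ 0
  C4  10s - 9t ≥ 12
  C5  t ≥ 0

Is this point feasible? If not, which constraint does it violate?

C1: -14 ≤ -14 ✓
C2: 33 ≥ -148 ✓
C3: 5 ≥ 0 ✓
C4: 23 ≥ 12 ✓
C5: 3 ≥ 0 ✓

feasible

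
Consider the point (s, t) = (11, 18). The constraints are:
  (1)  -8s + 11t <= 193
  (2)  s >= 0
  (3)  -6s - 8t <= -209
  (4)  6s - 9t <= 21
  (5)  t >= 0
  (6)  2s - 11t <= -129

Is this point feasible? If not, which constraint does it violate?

(1): 110 ≤ 193 ✓
(2): 11 ≥ 0 ✓
(3): -210 ≤ -209 ✓
(4): -96 ≤ 21 ✓
(5): 18 ≥ 0 ✓
(6): -176 ≤ -129 ✓

feasible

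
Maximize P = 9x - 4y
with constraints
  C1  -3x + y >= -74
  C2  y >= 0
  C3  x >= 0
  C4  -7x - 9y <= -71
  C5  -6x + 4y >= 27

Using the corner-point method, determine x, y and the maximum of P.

x = 323/6, y = 175/2, maximum P = 269/2

Extreme points and P = 9x - 4y:
  (323/6, 175/2) → P = 269/2
  (0, 71/9) → P = -284/9
  (1/2, 15/2) → P = -51/2
The feasible region is unbounded (it extends along (0, 1), (1, 3)), but P strictly decreases along every unbounded feasible direction, so there is no improving ray and the maximum is attained at a vertex.

The binding constraints are -3x + y = -74 and -6x + 4y = 27.
Solving simultaneously gives x = 323/6, y = 175/2.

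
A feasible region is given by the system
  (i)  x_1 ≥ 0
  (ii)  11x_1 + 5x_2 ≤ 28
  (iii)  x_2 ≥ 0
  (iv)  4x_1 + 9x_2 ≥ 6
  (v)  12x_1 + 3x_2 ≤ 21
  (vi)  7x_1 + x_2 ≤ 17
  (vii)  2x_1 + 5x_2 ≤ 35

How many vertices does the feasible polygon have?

Of the 21 pairwise boundary intersections, those satisfying every inequality are:
  (0, 28/5)
  (0, 2/3)
  (7/9, 35/9)
  (3/2, 0)
  (7/4, 0)

5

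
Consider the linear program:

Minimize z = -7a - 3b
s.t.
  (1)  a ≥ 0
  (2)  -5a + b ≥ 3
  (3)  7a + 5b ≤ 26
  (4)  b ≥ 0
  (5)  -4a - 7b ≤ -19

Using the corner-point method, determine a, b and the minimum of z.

a = 11/32, b = 151/32, minimum z = -265/16

Feasible corners and z = -7a - 3b:
  (0, 3) → z = -9
  (0, 26/5) → z = -78/5
  (11/32, 151/32) → z = -265/16

The optimum lies where -5a + b = 3 and 7a + 5b = 26.
Solving simultaneously gives a = 11/32, b = 151/32.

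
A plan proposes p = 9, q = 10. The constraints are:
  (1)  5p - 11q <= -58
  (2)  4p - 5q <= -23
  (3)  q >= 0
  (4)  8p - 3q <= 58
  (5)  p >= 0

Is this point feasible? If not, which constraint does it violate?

Constraint (2): 4p - 5q = -14, which is not ≤ -23. All other constraints are satisfied.

not feasible — violates (2)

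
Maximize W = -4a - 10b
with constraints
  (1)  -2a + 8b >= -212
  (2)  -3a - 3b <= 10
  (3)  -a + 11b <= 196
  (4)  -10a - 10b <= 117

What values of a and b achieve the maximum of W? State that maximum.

a = 278/15, b = -328/15, maximum W = 2168/15

At the optimal vertex, -2a + 8b = -212 and -3a - 3b = 10.
Solving simultaneously gives a = 278/15, b = -328/15.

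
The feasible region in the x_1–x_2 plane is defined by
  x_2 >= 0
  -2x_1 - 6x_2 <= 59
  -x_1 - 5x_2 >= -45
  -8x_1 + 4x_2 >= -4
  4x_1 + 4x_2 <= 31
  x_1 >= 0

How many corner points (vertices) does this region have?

Of the 15 pairwise boundary intersections, those satisfying every inequality are:
  (1/2, 0)
  (0, 0)
  (35/12, 29/6)
  (0, 31/4)

4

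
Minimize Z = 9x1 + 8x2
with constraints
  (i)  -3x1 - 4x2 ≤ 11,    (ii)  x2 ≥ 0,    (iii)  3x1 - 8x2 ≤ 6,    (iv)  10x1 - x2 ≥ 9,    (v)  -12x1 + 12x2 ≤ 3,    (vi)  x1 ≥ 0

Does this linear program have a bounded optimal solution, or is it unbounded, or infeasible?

Corner points and Z = 9x1 + 8x2:
  (2, 0) → Z = 18
  (9/10, 0) → Z = 81/10
  (37/36, 23/18) → Z = 701/36
The feasible region has finitely many vertices and no improving ray; the minimum is 81/10 at (9/10, 0).

bounded optimum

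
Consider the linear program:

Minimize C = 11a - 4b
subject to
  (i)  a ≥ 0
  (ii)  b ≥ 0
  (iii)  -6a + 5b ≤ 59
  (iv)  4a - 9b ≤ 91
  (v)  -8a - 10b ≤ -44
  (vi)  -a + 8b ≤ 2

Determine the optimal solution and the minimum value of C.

a = 166/37, b = 30/37, minimum C = 1706/37

The optimum lies where -8a - 10b = -44 and -a + 8b = 2.
Solving simultaneously gives a = 166/37, b = 30/37.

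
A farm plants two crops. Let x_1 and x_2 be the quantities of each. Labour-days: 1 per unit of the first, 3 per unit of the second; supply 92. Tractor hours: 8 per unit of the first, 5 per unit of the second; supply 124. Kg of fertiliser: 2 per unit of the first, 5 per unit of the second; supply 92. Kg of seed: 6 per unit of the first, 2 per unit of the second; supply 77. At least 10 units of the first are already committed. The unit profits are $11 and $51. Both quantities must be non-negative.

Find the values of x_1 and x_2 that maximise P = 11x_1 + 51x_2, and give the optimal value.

x_1 = 10, x_2 = 17/2, maximum P = 1087/2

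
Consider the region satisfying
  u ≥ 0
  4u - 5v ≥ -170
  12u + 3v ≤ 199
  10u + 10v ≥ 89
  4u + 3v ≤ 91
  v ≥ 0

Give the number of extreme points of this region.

5

Of the 15 pairwise boundary intersections, those satisfying every inequality are:
  (0, 89/10)
  (0, 91/3)
  (27/2, 37/3)
  (199/12, 0)
  (89/10, 0)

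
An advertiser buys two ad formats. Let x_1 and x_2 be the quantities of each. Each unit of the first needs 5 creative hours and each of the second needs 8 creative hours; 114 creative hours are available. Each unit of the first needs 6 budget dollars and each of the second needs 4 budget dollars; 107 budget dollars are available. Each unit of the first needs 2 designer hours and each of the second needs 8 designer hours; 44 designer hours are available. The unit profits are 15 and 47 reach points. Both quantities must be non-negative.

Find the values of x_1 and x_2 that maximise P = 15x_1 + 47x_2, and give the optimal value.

x_1 = 17, x_2 = 5/4, maximum P = 1255/4

Corner points and P = 15x_1 + 47x_2:
  (0, 0) → P = 0
  (0, 11/2) → P = 517/2
  (107/6, 0) → P = 535/2
  (17, 5/4) → P = 1255/4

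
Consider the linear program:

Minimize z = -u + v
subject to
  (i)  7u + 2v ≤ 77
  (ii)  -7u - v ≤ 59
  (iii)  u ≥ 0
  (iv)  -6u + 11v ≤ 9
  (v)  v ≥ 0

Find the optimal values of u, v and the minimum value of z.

Vertices and z = -u + v:
  (829/89, 525/89) → z = -304/89
  (11, 0) → z = -11
  (0, 9/11) → z = 9/11
  (0, 0) → z = 0

The optimum lies where 7u + 2v = 77 and v = 0.
Solving simultaneously gives u = 11, v = 0.

u = 11, v = 0, minimum z = -11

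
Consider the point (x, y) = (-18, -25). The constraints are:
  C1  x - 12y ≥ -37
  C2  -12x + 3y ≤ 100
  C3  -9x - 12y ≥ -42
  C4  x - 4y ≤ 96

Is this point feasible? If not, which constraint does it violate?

Constraint C2: -12x + 3y = 141, which is not ≤ 100. All other constraints are satisfied.

not feasible — violates C2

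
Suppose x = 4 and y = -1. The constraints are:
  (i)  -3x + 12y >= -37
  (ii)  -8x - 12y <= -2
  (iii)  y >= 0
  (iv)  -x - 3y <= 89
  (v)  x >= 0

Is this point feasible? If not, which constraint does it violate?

Constraint (iii): y = -1, which is not ≥ 0. All other constraints are satisfied.

not feasible — violates (iii)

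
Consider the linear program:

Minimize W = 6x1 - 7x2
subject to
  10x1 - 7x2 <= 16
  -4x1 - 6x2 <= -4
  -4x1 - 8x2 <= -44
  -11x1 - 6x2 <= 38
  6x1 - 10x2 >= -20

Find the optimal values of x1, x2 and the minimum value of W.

x1 = 35/11, x2 = 43/11, minimum W = -91/11

Extreme points and W = 6x1 - 7x2:
  (109/27, 94/27) → W = -4/27
  (150/29, 148/29) → W = -136/29
  (35/11, 43/11) → W = -91/11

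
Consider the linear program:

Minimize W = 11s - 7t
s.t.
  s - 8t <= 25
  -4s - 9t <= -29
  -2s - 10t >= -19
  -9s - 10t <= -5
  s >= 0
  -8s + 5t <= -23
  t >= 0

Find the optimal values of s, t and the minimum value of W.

Extreme points and W = 11s - 7t:
  (119/22, 9/11) → W = 1183/22
  (29/4, 0) → W = 319/4
  (19/2, 0) → W = 209/2

s = 119/22, t = 9/11, minimum W = 1183/22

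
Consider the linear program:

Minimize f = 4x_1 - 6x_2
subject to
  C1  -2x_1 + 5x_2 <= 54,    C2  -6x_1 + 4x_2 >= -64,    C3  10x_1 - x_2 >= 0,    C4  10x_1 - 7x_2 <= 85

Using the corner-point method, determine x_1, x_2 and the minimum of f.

x_1 = 9/8, x_2 = 45/4, minimum f = -63

Vertices and f = 4x_1 - 6x_2:
  (9/8, 45/4) → f = -63
  (803/36, 355/18) → f = -262/9
  (-17/12, -85/6) → f = 238/3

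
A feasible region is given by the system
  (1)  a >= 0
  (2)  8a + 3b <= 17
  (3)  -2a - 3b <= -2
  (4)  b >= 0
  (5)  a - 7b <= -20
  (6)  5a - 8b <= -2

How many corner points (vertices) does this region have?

3

The feasible vertices (each the meet of two boundaries and inside every other half-plane) are:
  (0, 17/3)
  (0, 20/7)
  (1, 3)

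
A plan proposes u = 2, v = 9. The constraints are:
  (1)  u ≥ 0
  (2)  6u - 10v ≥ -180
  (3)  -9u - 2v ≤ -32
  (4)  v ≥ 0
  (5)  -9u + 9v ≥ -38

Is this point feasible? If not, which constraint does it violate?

feasible

(1): 2 ≥ 0 ✓
(2): -78 ≥ -180 ✓
(3): -36 ≤ -32 ✓
(4): 9 ≥ 0 ✓
(5): 63 ≥ -38 ✓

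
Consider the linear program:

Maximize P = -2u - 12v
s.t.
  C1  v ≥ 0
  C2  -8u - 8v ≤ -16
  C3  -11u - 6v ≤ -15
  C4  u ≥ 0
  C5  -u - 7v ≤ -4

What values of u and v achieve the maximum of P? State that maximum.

Extreme points and P = -2u - 12v:
  (4, 0) → P = -8
  (3/5, 7/5) → P = -18
  (5/3, 1/3) → P = -22/3
  (0, 5/2) → P = -30
The feasible region is unbounded (it extends along (0, 1), (1, 0)), but P strictly decreases along every unbounded feasible direction, so there is no improving ray and the maximum is attained at a vertex.

u = 5/3, v = 1/3, maximum P = -22/3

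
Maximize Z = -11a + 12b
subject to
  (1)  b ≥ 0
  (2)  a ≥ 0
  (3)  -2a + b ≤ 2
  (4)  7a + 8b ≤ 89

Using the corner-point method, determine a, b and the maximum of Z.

Extreme points and Z = -11a + 12b:
  (0, 0) → Z = 0
  (89/7, 0) → Z = -979/7
  (0, 2) → Z = 24
  (73/23, 192/23) → Z = 1501/23

a = 73/23, b = 192/23, maximum Z = 1501/23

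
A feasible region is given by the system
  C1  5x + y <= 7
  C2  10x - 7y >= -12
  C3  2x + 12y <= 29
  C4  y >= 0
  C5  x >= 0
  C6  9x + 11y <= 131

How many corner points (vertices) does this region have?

The feasible vertices (each the meet of two boundaries and inside every other half-plane) are:
  (55/58, 131/58)
  (7/5, 0)
  (59/134, 157/67)
  (0, 12/7)
  (0, 0)

5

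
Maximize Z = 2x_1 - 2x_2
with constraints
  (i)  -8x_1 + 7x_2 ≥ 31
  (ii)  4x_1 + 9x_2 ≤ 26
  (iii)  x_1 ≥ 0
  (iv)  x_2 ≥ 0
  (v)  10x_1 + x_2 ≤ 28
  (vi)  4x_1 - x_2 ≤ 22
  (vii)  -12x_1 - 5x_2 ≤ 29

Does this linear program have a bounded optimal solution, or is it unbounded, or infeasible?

infeasible

The boundaries -8x_1 + 7x_2 = 31 and 4x_1 + 9x_2 = 26 meet at (-97/100, 83/25), but that point violates x_1 ≥ 0. Every candidate vertex is excluded by some other constraint, so the feasible region is empty.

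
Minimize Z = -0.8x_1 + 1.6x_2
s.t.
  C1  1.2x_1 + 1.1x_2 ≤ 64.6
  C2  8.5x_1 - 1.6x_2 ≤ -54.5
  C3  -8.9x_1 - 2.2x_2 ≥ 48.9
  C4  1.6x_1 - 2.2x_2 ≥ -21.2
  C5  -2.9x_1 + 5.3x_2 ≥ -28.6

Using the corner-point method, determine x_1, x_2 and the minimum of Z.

x_1 = -1252/15, x_2 = -766/15, minimum Z = -224/15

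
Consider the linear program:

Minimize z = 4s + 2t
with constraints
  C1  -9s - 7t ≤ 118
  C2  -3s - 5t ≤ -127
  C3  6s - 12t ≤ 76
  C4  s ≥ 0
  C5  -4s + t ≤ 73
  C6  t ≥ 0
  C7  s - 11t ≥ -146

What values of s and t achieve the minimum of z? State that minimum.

s = 667/38, t = 565/38, minimum z = 1899/19

Corner points and z = 4s + 2t:
  (952/33, 89/11) → z = 4342/33
  (667/38, 565/38) → z = 1899/19
  (1294/27, 476/27) → z = 6128/27

The optimum lies where -3s - 5t = -127 and s - 11t = -146.
Solving simultaneously gives s = 667/38, t = 565/38.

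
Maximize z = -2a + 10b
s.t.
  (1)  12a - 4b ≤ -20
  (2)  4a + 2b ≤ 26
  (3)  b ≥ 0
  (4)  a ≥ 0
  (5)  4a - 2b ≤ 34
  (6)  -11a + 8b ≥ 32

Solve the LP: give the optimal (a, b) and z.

Feasible corners and z = -2a + 10b:
  (8/5, 49/5) → z = 474/5
  (0, 5) → z = 50
  (0, 13) → z = 130

The optimum lies where 4a + 2b = 26 and a = 0.
Solving simultaneously gives a = 0, b = 13.

a = 0, b = 13, maximum z = 130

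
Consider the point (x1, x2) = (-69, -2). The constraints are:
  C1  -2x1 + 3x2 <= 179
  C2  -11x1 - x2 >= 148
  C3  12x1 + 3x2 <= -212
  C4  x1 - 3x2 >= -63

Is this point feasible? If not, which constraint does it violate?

feasible

C1: 132 ≤ 179 ✓
C2: 761 ≥ 148 ✓
C3: -834 ≤ -212 ✓
C4: -63 ≥ -63 ✓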